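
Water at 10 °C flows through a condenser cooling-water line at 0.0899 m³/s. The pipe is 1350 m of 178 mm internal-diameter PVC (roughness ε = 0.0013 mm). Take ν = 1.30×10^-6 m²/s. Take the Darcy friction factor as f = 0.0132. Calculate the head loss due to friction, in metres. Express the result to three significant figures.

h_f ≈ 66.6 m

V = 4Q/(πD²) = 4·0.0899/(π·0.178²) = 3.613 m/s
h_f = f(L/D)V²/(2g) = 0.01320·(1350/0.178)·3.613²/(2·9.81) = 66.60 m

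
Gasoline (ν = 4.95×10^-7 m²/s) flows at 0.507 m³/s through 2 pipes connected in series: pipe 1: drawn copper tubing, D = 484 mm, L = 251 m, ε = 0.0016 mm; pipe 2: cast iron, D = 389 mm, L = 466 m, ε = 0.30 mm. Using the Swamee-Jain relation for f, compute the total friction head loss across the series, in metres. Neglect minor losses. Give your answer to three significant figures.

H ≈ 22.7 m

Pipe 1: V = 2.756 m/s, Re = 2.69×10^6, ε/D = 3.31×10^-6, f = 0.01004, h_1 = f(L/D)V²/2g = 2.016 m
Pipe 2: V = 4.266 m/s, Re = 3.35×10^6, ε/D = 7.71×10^-4, f = 0.01861, h_2 = f(L/D)V²/2g = 20.68 m
Series → Q common, losses add: H = Σh = 22.69 m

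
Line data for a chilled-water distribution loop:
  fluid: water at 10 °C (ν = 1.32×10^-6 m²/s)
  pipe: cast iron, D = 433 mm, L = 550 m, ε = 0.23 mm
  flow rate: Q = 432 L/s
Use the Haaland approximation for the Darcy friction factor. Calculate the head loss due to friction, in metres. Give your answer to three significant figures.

V = 4Q/(πD²) = 4·0.432/(π·0.433²) = 2.934 m/s
Re = VD/ν = 2.934·0.433/1.32×10^-6 = 9.62×10^5 → turbulent
ε/D = 0.23/433 = 5.31×10^-4
Haaland: f = 0.01740
h_f = f(L/D)V²/(2g) = 0.01740·(550/0.433)·2.934²/(2·9.81) = 9.695 m

h_f ≈ 9.69 m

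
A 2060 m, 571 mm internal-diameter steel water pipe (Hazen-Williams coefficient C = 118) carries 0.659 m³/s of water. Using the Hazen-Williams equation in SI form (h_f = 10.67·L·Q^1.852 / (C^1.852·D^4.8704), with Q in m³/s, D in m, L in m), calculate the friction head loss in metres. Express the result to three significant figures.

h_f ≈ 22.6 m

h_f = 10.67·2060·0.659^1.852 / (118^1.852·0.571^4.8704) = 22.63 m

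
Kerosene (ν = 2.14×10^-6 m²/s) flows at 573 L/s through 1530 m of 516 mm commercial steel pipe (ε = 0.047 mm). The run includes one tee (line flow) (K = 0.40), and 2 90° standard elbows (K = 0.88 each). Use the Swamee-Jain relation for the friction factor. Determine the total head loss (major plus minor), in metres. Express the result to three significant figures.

V = 4Q/(πD²) = 2.740 m/s; V²/2g = 0.3827 m
Re = 6.61×10^5, ε/D = 9.11×10^-5 → f = 0.01392 (Swamee-Jain)
Major: h_f = f(L/D)·V²/2g = 0.01392·2965·0.3827 = 15.79 m
Minor: ΣK = 2.16; h_m = ΣK·V²/2g = 0.8266 m
Total H_L = 15.79 + 0.8266 = 16.62 m

H_L ≈ 16.6 m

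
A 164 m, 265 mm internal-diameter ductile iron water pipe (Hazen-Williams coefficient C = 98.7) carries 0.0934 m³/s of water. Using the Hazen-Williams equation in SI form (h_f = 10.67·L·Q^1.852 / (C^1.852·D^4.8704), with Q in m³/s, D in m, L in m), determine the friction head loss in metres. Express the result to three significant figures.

h_f = 10.67·164·0.0934^1.852 / (98.7^1.852·0.265^4.8704) = 2.829 m

h_f ≈ 2.83 m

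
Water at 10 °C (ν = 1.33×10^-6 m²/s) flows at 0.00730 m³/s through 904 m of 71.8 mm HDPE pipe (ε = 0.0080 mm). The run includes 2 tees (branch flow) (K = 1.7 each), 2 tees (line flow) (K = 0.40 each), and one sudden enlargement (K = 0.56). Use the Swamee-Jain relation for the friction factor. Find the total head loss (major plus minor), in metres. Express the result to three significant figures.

H_L ≈ 39.6 m

V = 4Q/(πD²) = 1.803 m/s; V²/2g = 0.1657 m
Re = 9.73×10^4, ε/D = 1.11×10^-4 → f = 0.01861 (Swamee-Jain)
Major: h_f = f(L/D)·V²/2g = 0.01861·12591·0.1657 = 38.82 m
Minor: ΣK = 4.76; h_m = ΣK·V²/2g = 0.7886 m
Total H_L = 38.82 + 0.7886 = 39.61 m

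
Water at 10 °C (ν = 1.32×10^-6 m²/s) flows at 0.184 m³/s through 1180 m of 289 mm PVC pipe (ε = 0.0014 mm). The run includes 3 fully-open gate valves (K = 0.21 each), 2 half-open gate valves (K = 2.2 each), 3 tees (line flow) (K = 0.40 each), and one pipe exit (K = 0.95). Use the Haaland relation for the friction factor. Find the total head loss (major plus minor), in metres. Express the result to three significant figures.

V = 4Q/(πD²) = 2.805 m/s; V²/2g = 0.4010 m
Re = 6.14×10^5, ε/D = 4.84×10^-6 → f = 0.01266 (Haaland)
Major: h_f = f(L/D)·V²/2g = 0.01266·4083·0.4010 = 20.72 m
Minor: ΣK = 7.18; h_m = ΣK·V²/2g = 2.879 m
Total H_L = 20.72 + 2.879 = 23.60 m

H_L ≈ 23.6 m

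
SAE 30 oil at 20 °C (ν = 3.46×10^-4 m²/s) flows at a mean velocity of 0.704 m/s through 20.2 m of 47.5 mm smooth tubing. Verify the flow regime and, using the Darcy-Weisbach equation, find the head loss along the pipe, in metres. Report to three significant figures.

h_f ≈ 7.11 m

Re = VD/ν = 0.704·0.04750/3.46×10^-4 = 96.6 → laminar (Re < 2300)
f = 64/Re = 0.6622
h_f = f(L/D)V²/(2g) = 0.6622·(20.2/0.04750)·0.704²/(2·9.81) = 7.114 m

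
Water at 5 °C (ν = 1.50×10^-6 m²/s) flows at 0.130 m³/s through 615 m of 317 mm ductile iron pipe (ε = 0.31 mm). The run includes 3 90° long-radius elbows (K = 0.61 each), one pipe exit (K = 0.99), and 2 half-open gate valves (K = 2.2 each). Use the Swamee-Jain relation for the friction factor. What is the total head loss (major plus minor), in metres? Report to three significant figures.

V = 4Q/(πD²) = 1.647 m/s; V²/2g = 0.1383 m
Re = 3.48×10^5, ε/D = 9.78×10^-4 → f = 0.02052 (Swamee-Jain)
Major: h_f = f(L/D)·V²/2g = 0.02052·1940·0.1383 = 5.506 m
Minor: ΣK = 7.22; h_m = ΣK·V²/2g = 0.9984 m
Total H_L = 5.506 + 0.9984 = 6.504 m

H_L ≈ 6.50 m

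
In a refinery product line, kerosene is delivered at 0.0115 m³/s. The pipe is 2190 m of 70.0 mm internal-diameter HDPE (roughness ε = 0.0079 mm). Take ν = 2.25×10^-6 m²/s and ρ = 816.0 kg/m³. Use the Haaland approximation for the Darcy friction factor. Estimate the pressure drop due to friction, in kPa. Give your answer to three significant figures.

Δp ≈ 2120 kPa

V = 4Q/(πD²) = 4·0.0115/(π·0.0700²) = 2.988 m/s
Re = VD/ν = 2.988·0.0700/2.25×10^-6 = 9.30×10^4 → turbulent
ε/D = 0.0079/70.0 = 1.13×10^-4
Haaland: f = 0.01858
h_f = f(L/D)V²/(2g) = 0.01858·(2190/0.0700)·2.988²/(2·9.81) = 264.5 m
Δp = ρg·h_f = 816.0·9.81·264.5 = 2117 kPa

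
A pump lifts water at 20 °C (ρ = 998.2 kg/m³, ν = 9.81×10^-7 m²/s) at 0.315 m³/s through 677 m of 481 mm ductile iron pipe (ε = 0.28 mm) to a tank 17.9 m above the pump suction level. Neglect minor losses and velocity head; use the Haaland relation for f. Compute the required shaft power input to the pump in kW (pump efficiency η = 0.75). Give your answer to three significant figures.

V = 4Q/(πD²) = 1.734 m/s; Re = 8.50×10^5; ε/D = 5.82×10^-4; f = 0.01778
h_f = f(L/D)V²/2g = 3.833 m
Total head H = z + h_f = 17.9 + 3.833 = 21.73 m
P_hyd = ρgQH = 998.2·9.81·0.315·21.73 = 67.04 kW
P_shaft = P_hyd/η = 67.04/0.75 = 89.38 kW

P_shaft ≈ 89.4 kW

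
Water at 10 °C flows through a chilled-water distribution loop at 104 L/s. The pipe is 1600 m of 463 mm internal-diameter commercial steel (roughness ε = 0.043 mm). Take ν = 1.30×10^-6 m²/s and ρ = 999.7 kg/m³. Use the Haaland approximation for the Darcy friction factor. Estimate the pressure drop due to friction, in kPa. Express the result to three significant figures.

V = 4Q/(πD²) = 4·0.104/(π·0.463²) = 0.6177 m/s
Re = VD/ν = 0.6177·0.463/1.30×10^-6 = 2.20×10^5 → turbulent
ε/D = 0.043/463 = 9.29×10^-5
Haaland: f = 0.01589
h_f = f(L/D)V²/(2g) = 0.01589·(1600/0.463)·0.6177²/(2·9.81) = 1.068 m
Δp = ρg·h_f = 999.7·9.81·1.068 = 10.47 kPa

Δp ≈ 10.5 kPa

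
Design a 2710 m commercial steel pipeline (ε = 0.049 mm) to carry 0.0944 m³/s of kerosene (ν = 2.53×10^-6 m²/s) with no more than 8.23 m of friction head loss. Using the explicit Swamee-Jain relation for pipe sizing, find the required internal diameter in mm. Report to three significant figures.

Swamee-Jain (Type III): D = 0.66·[ε^1.25·(LQ²/(gh_f))^4.75 + ν·Q^9.4·(L/(gh_f))^5.2]^0.04
LQ²/(gh_f) = 0.2991; L/(gh_f) = 33.57
Term 1 = ε^1.25·(…)^4.75 = 1.33×10^-8; Term 2 = ν·Q^9.4·(…)^5.2 = 5.04×10^-8
D = 0.66·(1.33×10^-8 + 5.04×10^-8)^0.04 = 0.3402 m = 340 mm
Check: V = 1.04 m/s, Re = 1.40×10^5, f = 0.01767, h_f = 7.74 m ≈ 8.23 m ✓

D ≈ 340 mm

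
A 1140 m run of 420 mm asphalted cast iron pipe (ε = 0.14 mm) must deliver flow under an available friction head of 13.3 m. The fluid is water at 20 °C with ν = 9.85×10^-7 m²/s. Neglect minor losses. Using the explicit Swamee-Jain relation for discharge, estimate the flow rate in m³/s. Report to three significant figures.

Q ≈ 0.340 m³/s

Swamee-Jain (Type II): Q = -0.965·√(gD⁵h_f/L)·ln[ε/(3.7D) + √(3.17ν²L/(gD³h_f))]
√(gD⁵h_f/L) = √(9.81·0.420⁵·13.3/1140) = 0.03868
ε/(3.7D) = 9.01×10^-5; √(3.17ν²L/(gD³h_f)) = 1.90×10^-5
Q = -0.965·0.03868·ln(1.091×10^-4) = 0.3405 m³/s
Check: V = 2.46 m/s, Re = 1.05×10^6, f = 0.01602, h_f = 13.4 m ≈ 13.3 m ✓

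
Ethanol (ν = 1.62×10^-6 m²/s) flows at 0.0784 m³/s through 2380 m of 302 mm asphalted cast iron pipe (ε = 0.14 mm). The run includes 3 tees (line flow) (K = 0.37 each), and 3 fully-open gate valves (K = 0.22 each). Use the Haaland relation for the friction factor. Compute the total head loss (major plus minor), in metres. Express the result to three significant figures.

V = 4Q/(πD²) = 1.094 m/s; V²/2g = 0.06106 m
Re = 2.04×10^5, ε/D = 4.64×10^-4 → f = 0.01841 (Haaland)
Major: h_f = f(L/D)·V²/2g = 0.01841·7881·0.06106 = 8.858 m
Minor: ΣK = 1.77; h_m = ΣK·V²/2g = 0.1081 m
Total H_L = 8.858 + 0.1081 = 8.966 m

H_L ≈ 8.97 m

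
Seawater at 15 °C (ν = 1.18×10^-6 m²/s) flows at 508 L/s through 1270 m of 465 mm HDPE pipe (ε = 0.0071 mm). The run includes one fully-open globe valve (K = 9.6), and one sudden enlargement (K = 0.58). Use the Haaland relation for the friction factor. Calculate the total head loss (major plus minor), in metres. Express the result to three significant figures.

V = 4Q/(πD²) = 2.991 m/s; V²/2g = 0.4561 m
Re = 1.18×10^6, ε/D = 1.53×10^-5 → f = 0.01159 (Haaland)
Major: h_f = f(L/D)·V²/2g = 0.01159·2731·0.4561 = 14.44 m
Minor: ΣK = 10.2; h_m = ΣK·V²/2g = 4.643 m
Total H_L = 14.44 + 4.643 = 19.08 m

H_L ≈ 19.1 m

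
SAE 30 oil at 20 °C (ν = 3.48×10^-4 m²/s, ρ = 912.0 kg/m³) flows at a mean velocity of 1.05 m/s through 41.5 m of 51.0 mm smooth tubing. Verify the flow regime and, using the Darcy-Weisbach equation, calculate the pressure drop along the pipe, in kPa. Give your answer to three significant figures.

Δp ≈ 170 kPa

Re = VD/ν = 1.05·0.05100/3.48×10^-4 = 154 → laminar (Re < 2300)
f = 64/Re = 0.4159
h_f = f(L/D)V²/(2g) = 0.4159·(41.5/0.05100)·1.05²/(2·9.81) = 19.02 m
Δp = ρg·h_f = 912.0·9.81·19.02 = 170.1 kPa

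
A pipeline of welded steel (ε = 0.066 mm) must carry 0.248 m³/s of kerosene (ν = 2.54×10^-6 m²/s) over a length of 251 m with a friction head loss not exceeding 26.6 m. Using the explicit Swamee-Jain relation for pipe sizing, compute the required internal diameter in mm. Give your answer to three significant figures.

D ≈ 242 mm

Swamee-Jain (Type III): D = 0.66·[ε^1.25·(LQ²/(gh_f))^4.75 + ν·Q^9.4·(L/(gh_f))^5.2]^0.04
LQ²/(gh_f) = 0.05916; L/(gh_f) = 0.9619
Term 1 = ε^1.25·(…)^4.75 = 8.74×10^-12; Term 2 = ν·Q^9.4·(…)^5.2 = 4.22×10^-12
D = 0.66·(8.74×10^-12 + 4.22×10^-12)^0.04 = 0.2421 m = 242 mm
Check: V = 5.39 m/s, Re = 5.13×10^5, f = 0.01612, h_f = 24.7 m ≈ 26.6 m ✓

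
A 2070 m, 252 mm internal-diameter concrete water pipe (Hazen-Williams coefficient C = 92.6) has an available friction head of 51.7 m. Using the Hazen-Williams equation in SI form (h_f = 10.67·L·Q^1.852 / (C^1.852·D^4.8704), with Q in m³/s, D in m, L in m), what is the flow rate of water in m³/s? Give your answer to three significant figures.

Q ≈ 0.0938 m³/s

Rearranging: Q = [h_f·C^1.852·D^4.8704 / (10.67·L)]^(1/1.852)
Q = [51.7·92.6^1.852·0.252^4.8704 / (10.67·2070)]^0.540 = 0.09375 m³/s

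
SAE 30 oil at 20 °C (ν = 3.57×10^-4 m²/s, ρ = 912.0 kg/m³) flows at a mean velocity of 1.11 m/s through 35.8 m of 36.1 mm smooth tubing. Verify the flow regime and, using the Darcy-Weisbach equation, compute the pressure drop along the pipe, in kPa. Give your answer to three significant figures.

Re = VD/ν = 1.11·0.03610/3.57×10^-4 = 112 → laminar (Re < 2300)
f = 64/Re = 0.5702
h_f = f(L/D)V²/(2g) = 0.5702·(35.8/0.03610)·1.11²/(2·9.81) = 35.51 m
Δp = ρg·h_f = 912.0·9.81·35.51 = 317.7 kPa

Δp ≈ 318 kPa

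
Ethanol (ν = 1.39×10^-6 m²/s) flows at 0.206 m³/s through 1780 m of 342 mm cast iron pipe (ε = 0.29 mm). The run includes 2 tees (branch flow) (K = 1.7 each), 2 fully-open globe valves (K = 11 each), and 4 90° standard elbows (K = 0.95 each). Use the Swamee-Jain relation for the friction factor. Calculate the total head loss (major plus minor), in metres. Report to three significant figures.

H_L ≈ 33.6 m

V = 4Q/(πD²) = 2.242 m/s; V²/2g = 0.2563 m
Re = 5.52×10^5, ε/D = 8.48×10^-4 → f = 0.01960 (Swamee-Jain)
Major: h_f = f(L/D)·V²/2g = 0.01960·5205·0.2563 = 26.14 m
Minor: ΣK = 29.2; h_m = ΣK·V²/2g = 7.484 m
Total H_L = 26.14 + 7.484 = 33.63 m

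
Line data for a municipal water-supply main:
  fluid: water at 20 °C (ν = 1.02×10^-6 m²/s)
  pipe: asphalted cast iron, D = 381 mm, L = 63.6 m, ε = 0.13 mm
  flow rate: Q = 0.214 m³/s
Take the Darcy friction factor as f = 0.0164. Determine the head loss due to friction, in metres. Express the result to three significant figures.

h_f ≈ 0.492 m

V = 4Q/(πD²) = 4·0.214/(π·0.381²) = 1.877 m/s
h_f = f(L/D)V²/(2g) = 0.01640·(63.6/0.381)·1.877²/(2·9.81) = 0.4916 m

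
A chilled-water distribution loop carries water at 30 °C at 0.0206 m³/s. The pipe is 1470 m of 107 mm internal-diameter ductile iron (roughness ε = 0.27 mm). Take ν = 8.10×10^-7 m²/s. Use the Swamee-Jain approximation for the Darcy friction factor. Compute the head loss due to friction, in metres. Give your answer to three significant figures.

h_f ≈ 94.0 m

V = 4Q/(πD²) = 4·0.0206/(π·0.107²) = 2.291 m/s
Re = VD/ν = 2.291·0.107/8.10×10^-7 = 3.03×10^5 → turbulent
ε/D = 0.27/107 = 0.00252
Swamee-Jain: f = 0.02559
h_f = f(L/D)V²/(2g) = 0.02559·(1470/0.107)·2.291²/(2·9.81) = 94.05 m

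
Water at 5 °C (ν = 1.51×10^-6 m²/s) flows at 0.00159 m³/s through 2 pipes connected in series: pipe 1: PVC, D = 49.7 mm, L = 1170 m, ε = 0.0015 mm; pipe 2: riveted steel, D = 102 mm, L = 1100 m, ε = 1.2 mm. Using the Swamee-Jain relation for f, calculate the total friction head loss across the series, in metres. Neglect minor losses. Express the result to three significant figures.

Pipe 1: V = 0.8196 m/s, Re = 2.70×10^4, ε/D = 3.02×10^-5, f = 0.02407, h_1 = f(L/D)V²/2g = 19.40 m
Pipe 2: V = 0.1946 m/s, Re = 1.31×10^4, ε/D = 0.0118, f = 0.04467, h_2 = f(L/D)V²/2g = 0.9296 m
Series → Q common, losses add: H = Σh = 20.33 m

H ≈ 20.3 m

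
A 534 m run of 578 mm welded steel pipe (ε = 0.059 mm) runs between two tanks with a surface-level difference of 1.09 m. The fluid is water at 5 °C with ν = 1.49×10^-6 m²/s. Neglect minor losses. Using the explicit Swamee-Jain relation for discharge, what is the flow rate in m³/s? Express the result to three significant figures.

Q ≈ 0.332 m³/s

Swamee-Jain (Type II): Q = -0.965·√(gD⁵h_f/L)·ln[ε/(3.7D) + √(3.17ν²L/(gD³h_f))]
√(gD⁵h_f/L) = √(9.81·0.578⁵·1.09/534) = 0.03594
ε/(3.7D) = 2.76×10^-5; √(3.17ν²L/(gD³h_f)) = 4.27×10^-5
Q = -0.965·0.03594·ln(7.025×10^-5) = 0.3317 m³/s
Check: V = 1.26 m/s, Re = 4.90×10^5, f = 0.01452, h_f = 1.09 m ≈ 1.09 m ✓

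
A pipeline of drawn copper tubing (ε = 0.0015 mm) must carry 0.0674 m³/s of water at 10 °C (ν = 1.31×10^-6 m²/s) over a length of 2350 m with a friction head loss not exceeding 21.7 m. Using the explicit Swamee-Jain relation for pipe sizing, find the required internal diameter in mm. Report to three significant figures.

Swamee-Jain (Type III): D = 0.66·[ε^1.25·(LQ²/(gh_f))^4.75 + ν·Q^9.4·(L/(gh_f))^5.2]^0.04
LQ²/(gh_f) = 0.05015; L/(gh_f) = 11.04
Term 1 = ε^1.25·(…)^4.75 = 3.52×10^-14; Term 2 = ν·Q^9.4·(…)^5.2 = 3.39×10^-12
D = 0.66·(3.52×10^-14 + 3.39×10^-12)^0.04 = 0.2296 m = 230 mm
Check: V = 1.63 m/s, Re = 2.85×10^5, f = 0.01458, h_f = 20.2 m ≈ 21.7 m ✓

D ≈ 230 mm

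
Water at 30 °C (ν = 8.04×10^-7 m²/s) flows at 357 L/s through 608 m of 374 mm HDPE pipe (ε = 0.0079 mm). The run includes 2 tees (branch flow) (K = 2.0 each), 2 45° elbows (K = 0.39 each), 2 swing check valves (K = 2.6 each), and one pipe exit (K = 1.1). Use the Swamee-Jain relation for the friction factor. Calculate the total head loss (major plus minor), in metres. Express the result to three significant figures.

V = 4Q/(πD²) = 3.250 m/s; V²/2g = 0.5382 m
Re = 1.51×10^6, ε/D = 2.11×10^-5 → f = 0.01147 (Swamee-Jain)
Major: h_f = f(L/D)·V²/2g = 0.01147·1626·0.5382 = 10.04 m
Minor: ΣK = 11.1; h_m = ΣK·V²/2g = 5.964 m
Total H_L = 10.04 + 5.964 = 16.00 m

H_L ≈ 16.0 m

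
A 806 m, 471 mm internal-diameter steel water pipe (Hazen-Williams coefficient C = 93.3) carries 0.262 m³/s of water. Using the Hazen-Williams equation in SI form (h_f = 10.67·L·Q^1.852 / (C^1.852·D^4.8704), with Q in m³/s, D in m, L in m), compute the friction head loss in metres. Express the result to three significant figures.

h_f ≈ 6.33 m

h_f = 10.67·806·0.262^1.852 / (93.3^1.852·0.471^4.8704) = 6.331 m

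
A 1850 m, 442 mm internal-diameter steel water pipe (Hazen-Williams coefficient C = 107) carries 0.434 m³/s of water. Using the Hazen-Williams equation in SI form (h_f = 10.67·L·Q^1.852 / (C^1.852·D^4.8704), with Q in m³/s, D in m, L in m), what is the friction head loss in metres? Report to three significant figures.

h_f = 10.67·1850·0.434^1.852 / (107^1.852·0.442^4.8704) = 39.13 m

h_f ≈ 39.1 m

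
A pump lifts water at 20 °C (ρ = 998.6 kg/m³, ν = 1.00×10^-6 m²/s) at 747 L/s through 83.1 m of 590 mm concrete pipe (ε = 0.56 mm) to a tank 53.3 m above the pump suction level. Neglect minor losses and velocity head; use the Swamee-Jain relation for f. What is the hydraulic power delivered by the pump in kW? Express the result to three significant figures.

P_hyd ≈ 398 kW

V = 4Q/(πD²) = 2.732 m/s; Re = 1.61×10^6; ε/D = 9.49×10^-4; f = 0.01966
h_f = f(L/D)V²/2g = 1.053 m
Total head H = z + h_f = 53.3 + 1.053 = 54.35 m
P_hyd = ρgQH = 998.6·9.81·0.747·54.35 = 397.7 kW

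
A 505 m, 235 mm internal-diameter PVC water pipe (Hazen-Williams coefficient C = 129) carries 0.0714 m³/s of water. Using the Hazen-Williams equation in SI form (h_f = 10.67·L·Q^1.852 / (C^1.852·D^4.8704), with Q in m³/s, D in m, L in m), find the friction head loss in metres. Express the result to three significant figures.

h_f ≈ 5.79 m

h_f = 10.67·505·0.0714^1.852 / (129^1.852·0.235^4.8704) = 5.792 m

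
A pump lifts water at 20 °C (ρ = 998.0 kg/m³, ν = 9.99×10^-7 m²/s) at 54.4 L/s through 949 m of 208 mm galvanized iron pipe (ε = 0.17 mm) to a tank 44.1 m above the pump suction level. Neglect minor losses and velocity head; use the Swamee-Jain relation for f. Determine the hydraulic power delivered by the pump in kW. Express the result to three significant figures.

V = 4Q/(πD²) = 1.601 m/s; Re = 3.33×10^5; ε/D = 8.17×10^-4; f = 0.01985
h_f = f(L/D)V²/2g = 11.83 m
Total head H = z + h_f = 44.1 + 11.83 = 55.93 m
P_hyd = ρgQH = 998.0·9.81·0.0544·55.93 = 29.79 kW

P_hyd ≈ 29.8 kW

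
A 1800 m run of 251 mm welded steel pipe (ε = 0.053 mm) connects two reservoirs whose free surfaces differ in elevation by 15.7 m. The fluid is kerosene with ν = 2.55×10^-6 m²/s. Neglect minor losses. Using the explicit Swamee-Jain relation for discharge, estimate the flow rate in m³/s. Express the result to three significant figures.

Swamee-Jain (Type II): Q = -0.965·√(gD⁵h_f/L)·ln[ε/(3.7D) + √(3.17ν²L/(gD³h_f))]
√(gD⁵h_f/L) = √(9.81·0.251⁵·15.7/1800) = 0.009233
ε/(3.7D) = 5.71×10^-5; √(3.17ν²L/(gD³h_f)) = 1.23×10^-4
Q = -0.965·0.009233·ln(1.805×10^-4) = 0.07680 m³/s
Check: V = 1.55 m/s, Re = 1.53×10^5, f = 0.01785, h_f = 15.7 m ≈ 15.7 m ✓

Q ≈ 0.0768 m³/s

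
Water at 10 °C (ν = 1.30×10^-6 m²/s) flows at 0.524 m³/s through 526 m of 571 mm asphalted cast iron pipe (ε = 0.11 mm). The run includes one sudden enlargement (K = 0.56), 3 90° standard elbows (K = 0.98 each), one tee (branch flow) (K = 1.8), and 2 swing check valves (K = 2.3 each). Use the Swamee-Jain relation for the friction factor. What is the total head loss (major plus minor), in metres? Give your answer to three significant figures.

V = 4Q/(πD²) = 2.046 m/s; V²/2g = 0.2134 m
Re = 8.99×10^5, ε/D = 1.93×10^-4 → f = 0.01478 (Swamee-Jain)
Major: h_f = f(L/D)·V²/2g = 0.01478·921.2·0.2134 = 2.906 m
Minor: ΣK = 9.90; h_m = ΣK·V²/2g = 2.113 m
Total H_L = 2.906 + 2.113 = 5.019 m

H_L ≈ 5.02 m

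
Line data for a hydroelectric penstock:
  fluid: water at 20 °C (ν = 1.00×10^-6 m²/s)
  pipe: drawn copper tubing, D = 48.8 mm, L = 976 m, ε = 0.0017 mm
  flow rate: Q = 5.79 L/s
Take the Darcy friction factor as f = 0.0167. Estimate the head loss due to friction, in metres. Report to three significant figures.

V = 4Q/(πD²) = 4·0.00579/(π·0.0488²) = 3.096 m/s
h_f = f(L/D)V²/(2g) = 0.01670·(976/0.0488)·3.096²/(2·9.81) = 163.1 m

h_f ≈ 163 m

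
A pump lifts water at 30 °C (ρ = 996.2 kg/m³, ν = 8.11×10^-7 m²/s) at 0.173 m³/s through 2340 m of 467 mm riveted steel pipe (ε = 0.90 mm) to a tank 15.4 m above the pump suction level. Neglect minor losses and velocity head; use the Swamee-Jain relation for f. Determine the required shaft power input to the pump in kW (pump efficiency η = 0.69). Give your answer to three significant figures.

P_shaft ≈ 52.8 kW

V = 4Q/(πD²) = 1.010 m/s; Re = 5.82×10^5; ε/D = 0.00193; f = 0.02362
h_f = f(L/D)V²/2g = 6.154 m
Total head H = z + h_f = 15.4 + 6.154 = 21.55 m
P_hyd = ρgQH = 996.2·9.81·0.173·21.55 = 36.44 kW
P_shaft = P_hyd/η = 36.44/0.69 = 52.81 kW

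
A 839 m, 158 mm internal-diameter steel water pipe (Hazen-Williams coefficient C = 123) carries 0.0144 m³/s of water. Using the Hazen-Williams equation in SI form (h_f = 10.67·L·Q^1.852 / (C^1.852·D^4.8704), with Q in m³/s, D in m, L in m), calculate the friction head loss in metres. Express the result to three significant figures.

h_f = 10.67·839·0.0144^1.852 / (123^1.852·0.158^4.8704) = 3.746 m

h_f ≈ 3.75 m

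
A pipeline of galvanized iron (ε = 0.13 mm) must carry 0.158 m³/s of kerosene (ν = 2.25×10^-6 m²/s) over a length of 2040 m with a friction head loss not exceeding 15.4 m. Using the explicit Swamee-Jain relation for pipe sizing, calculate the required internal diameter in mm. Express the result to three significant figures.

Swamee-Jain (Type III): D = 0.66·[ε^1.25·(LQ²/(gh_f))^4.75 + ν·Q^9.4·(L/(gh_f))^5.2]^0.04
LQ²/(gh_f) = 0.3371; L/(gh_f) = 13.50
Term 1 = ε^1.25·(…)^4.75 = 7.93×10^-8; Term 2 = ν·Q^9.4·(…)^5.2 = 4.99×10^-8
D = 0.66·(7.93×10^-8 + 4.99×10^-8)^0.04 = 0.3499 m = 350 mm
Check: V = 1.64 m/s, Re = 2.56×10^5, f = 0.01779, h_f = 14.3 m ≈ 15.4 m ✓

D ≈ 350 mm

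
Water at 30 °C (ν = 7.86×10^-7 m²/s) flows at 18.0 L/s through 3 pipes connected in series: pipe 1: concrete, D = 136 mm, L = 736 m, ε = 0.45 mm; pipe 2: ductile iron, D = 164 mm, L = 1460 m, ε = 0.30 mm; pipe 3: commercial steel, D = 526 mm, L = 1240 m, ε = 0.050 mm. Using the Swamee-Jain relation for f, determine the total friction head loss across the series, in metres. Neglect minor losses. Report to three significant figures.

H ≈ 19.7 m

Pipe 1: V = 1.239 m/s, Re = 2.14×10^5, ε/D = 0.00331, f = 0.02766, h_1 = f(L/D)V²/2g = 11.71 m
Pipe 2: V = 0.8521 m/s, Re = 1.78×10^5, ε/D = 0.00183, f = 0.02411, h_2 = f(L/D)V²/2g = 7.944 m
Pipe 3: V = 0.08283 m/s, Re = 5.54×10^4, ε/D = 9.51×10^-5, f = 0.02069, h_3 = f(L/D)V²/2g = 0.01706 m
Series → Q common, losses add: H = Σh = 19.68 m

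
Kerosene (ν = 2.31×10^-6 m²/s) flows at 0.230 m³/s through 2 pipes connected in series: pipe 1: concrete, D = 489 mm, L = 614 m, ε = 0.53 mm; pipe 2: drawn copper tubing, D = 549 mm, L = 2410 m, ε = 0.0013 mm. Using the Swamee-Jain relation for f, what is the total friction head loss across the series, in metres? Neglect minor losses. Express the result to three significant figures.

Pipe 1: V = 1.225 m/s, Re = 2.59×10^5, ε/D = 0.00108, f = 0.02123, h_1 = f(L/D)V²/2g = 2.037 m
Pipe 2: V = 0.9716 m/s, Re = 2.31×10^5, ε/D = 2.37×10^-6, f = 0.01513, h_2 = f(L/D)V²/2g = 3.196 m
Series → Q common, losses add: H = Σh = 5.233 m

H ≈ 5.23 m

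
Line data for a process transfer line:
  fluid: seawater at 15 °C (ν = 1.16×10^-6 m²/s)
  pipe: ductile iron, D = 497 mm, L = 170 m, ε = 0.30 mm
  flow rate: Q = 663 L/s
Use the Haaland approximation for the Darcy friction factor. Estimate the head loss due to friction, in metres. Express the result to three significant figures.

h_f ≈ 3.61 m

V = 4Q/(πD²) = 4·0.663/(π·0.497²) = 3.418 m/s
Re = VD/ν = 3.418·0.497/1.16×10^-6 = 1.46×10^6 → turbulent
ε/D = 0.30/497 = 6.04×10^-4
Haaland: f = 0.01773
h_f = f(L/D)V²/(2g) = 0.01773·(170/0.497)·3.418²/(2·9.81) = 3.610 m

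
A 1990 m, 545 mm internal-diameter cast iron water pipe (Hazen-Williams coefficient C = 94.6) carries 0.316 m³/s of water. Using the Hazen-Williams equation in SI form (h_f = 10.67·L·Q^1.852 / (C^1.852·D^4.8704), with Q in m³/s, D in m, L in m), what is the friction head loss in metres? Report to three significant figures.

h_f = 10.67·1990·0.316^1.852 / (94.6^1.852·0.545^4.8704) = 10.59 m

h_f ≈ 10.6 m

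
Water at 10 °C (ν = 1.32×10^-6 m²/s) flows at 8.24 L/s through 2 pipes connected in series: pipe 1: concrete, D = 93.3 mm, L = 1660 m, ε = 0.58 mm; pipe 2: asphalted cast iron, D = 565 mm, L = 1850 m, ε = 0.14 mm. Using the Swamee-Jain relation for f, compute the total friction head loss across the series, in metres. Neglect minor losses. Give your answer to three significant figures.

H ≈ 44.4 m

Pipe 1: V = 1.205 m/s, Re = 8.52×10^4, ε/D = 0.00622, f = 0.03370, h_1 = f(L/D)V²/2g = 44.40 m
Pipe 2: V = 0.03287 m/s, Re = 1.41×10^4, ε/D = 2.48×10^-4, f = 0.02877, h_2 = f(L/D)V²/2g = 0.005186 m
Series → Q common, losses add: H = Σh = 44.40 m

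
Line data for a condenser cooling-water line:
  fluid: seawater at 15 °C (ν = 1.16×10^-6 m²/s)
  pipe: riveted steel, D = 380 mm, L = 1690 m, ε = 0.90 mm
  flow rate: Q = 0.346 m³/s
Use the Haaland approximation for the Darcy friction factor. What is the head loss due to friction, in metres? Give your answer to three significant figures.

h_f ≈ 52.1 m

V = 4Q/(πD²) = 4·0.346/(π·0.380²) = 3.051 m/s
Re = VD/ν = 3.051·0.380/1.16×10^-6 = 9.99×10^5 → turbulent
ε/D = 0.90/380 = 0.00237
Haaland: f = 0.02470
h_f = f(L/D)V²/(2g) = 0.02470·(1690/0.380)·3.051²/(2·9.81) = 52.12 m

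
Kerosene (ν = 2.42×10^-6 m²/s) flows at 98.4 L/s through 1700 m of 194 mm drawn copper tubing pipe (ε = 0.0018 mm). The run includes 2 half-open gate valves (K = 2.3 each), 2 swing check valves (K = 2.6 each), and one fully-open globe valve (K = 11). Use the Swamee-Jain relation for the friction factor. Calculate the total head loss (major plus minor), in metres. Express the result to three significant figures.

V = 4Q/(πD²) = 3.329 m/s; V²/2g = 0.5648 m
Re = 2.67×10^5, ε/D = 9.28×10^-6 → f = 0.01480 (Swamee-Jain)
Major: h_f = f(L/D)·V²/2g = 0.01480·8763·0.5648 = 73.23 m
Minor: ΣK = 20.8; h_m = ΣK·V²/2g = 11.75 m
Total H_L = 73.23 + 11.75 = 84.98 m

H_L ≈ 85.0 m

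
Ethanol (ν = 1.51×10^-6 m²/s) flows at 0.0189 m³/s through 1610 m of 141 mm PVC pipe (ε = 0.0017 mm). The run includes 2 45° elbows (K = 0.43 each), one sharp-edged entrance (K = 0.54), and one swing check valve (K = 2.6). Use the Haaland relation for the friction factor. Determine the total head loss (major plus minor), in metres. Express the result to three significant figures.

V = 4Q/(πD²) = 1.210 m/s; V²/2g = 0.07467 m
Re = 1.13×10^5, ε/D = 1.21×10^-5 → f = 0.01743 (Haaland)
Major: h_f = f(L/D)·V²/2g = 0.01743·11418·0.07467 = 14.86 m
Minor: ΣK = 4.00; h_m = ΣK·V²/2g = 0.2987 m
Total H_L = 14.86 + 0.2987 = 15.16 m

H_L ≈ 15.2 m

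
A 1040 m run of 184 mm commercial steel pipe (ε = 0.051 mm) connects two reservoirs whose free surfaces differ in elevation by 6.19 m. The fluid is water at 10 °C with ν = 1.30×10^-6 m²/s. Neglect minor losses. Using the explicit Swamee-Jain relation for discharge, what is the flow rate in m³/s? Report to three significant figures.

Swamee-Jain (Type II): Q = -0.965·√(gD⁵h_f/L)·ln[ε/(3.7D) + √(3.17ν²L/(gD³h_f))]
√(gD⁵h_f/L) = √(9.81·0.184⁵·6.19/1040) = 0.003509
ε/(3.7D) = 7.49×10^-5; √(3.17ν²L/(gD³h_f)) = 1.21×10^-4
Q = -0.965·0.003509·ln(1.963×10^-4) = 0.02891 m³/s
Check: V = 1.09 m/s, Re = 1.54×10^5, f = 0.01823, h_f = 6.21 m ≈ 6.19 m ✓

Q ≈ 0.0289 m³/s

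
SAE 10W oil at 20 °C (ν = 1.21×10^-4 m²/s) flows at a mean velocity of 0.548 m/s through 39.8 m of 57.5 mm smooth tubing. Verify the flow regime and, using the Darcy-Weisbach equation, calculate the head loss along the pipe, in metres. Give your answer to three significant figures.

h_f ≈ 2.60 m

Re = VD/ν = 0.548·0.05750/1.21×10^-4 = 260 → laminar (Re < 2300)
f = 64/Re = 0.2458
h_f = f(L/D)V²/(2g) = 0.2458·(39.8/0.05750)·0.548²/(2·9.81) = 2.604 m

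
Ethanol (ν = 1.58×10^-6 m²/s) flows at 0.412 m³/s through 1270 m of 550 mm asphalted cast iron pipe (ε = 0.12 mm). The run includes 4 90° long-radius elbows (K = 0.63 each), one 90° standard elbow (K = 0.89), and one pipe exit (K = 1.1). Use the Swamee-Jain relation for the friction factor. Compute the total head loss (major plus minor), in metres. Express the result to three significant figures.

V = 4Q/(πD²) = 1.734 m/s; V²/2g = 0.1533 m
Re = 6.04×10^5, ε/D = 2.18×10^-4 → f = 0.01545 (Swamee-Jain)
Major: h_f = f(L/D)·V²/2g = 0.01545·2309·0.1533 = 5.468 m
Minor: ΣK = 4.51; h_m = ΣK·V²/2g = 0.6913 m
Total H_L = 5.468 + 0.6913 = 6.160 m

H_L ≈ 6.16 m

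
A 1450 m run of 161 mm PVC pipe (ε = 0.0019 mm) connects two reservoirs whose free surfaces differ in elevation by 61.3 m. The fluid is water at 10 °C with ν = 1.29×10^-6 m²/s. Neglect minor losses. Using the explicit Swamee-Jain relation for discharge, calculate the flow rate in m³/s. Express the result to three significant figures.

Swamee-Jain (Type II): Q = -0.965·√(gD⁵h_f/L)·ln[ε/(3.7D) + √(3.17ν²L/(gD³h_f))]
√(gD⁵h_f/L) = √(9.81·0.161⁵·61.3/1450) = 0.006698
ε/(3.7D) = 3.19×10^-6; √(3.17ν²L/(gD³h_f)) = 5.52×10^-5
Q = -0.965·0.006698·ln(5.840×10^-5) = 0.06301 m³/s
Check: V = 3.09 m/s, Re = 3.86×10^5, f = 0.01388, h_f = 61.0 m ≈ 61.3 m ✓

Q ≈ 0.0630 m³/s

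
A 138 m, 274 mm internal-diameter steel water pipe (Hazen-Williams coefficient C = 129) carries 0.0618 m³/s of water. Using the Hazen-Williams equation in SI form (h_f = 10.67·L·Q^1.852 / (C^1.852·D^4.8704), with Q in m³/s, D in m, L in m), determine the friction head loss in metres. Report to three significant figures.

h_f = 10.67·138·0.0618^1.852 / (129^1.852·0.274^4.8704) = 0.5735 m

h_f ≈ 0.573 m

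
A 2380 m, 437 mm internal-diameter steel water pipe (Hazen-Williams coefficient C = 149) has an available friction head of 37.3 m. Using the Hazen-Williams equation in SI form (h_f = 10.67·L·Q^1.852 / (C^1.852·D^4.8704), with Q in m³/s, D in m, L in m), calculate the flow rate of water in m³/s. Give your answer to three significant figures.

Rearranging: Q = [h_f·C^1.852·D^4.8704 / (10.67·L)]^(1/1.852)
Q = [37.3·149^1.852·0.437^4.8704 / (10.67·2380)]^0.540 = 0.4989 m³/s

Q ≈ 0.499 m³/s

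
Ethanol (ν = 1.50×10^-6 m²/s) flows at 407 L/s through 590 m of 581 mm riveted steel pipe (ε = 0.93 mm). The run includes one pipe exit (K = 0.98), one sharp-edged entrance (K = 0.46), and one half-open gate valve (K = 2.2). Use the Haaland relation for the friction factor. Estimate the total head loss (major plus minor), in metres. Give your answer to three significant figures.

V = 4Q/(πD²) = 1.535 m/s; V²/2g = 0.1201 m
Re = 5.95×10^5, ε/D = 0.00160 → f = 0.02245 (Haaland)
Major: h_f = f(L/D)·V²/2g = 0.02245·1015·0.1201 = 2.739 m
Minor: ΣK = 3.64; h_m = ΣK·V²/2g = 0.4372 m
Total H_L = 2.739 + 0.4372 = 3.176 m

H_L ≈ 3.18 m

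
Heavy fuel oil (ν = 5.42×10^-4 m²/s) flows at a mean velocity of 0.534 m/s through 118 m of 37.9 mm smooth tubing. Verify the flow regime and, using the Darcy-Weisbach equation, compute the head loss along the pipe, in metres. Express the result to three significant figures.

Re = VD/ν = 0.534·0.03790/5.42×10^-4 = 37.3 → laminar (Re < 2300)
f = 64/Re = 1.714
h_f = f(L/D)V²/(2g) = 1.714·(118/0.03790)·0.534²/(2·9.81) = 77.56 m

h_f ≈ 77.6 m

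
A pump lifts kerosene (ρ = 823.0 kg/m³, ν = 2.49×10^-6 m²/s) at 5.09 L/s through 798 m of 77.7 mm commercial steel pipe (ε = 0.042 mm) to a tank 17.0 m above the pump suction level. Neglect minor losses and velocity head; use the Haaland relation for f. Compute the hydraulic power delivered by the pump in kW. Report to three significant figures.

P_hyd ≈ 1.29 kW

V = 4Q/(πD²) = 1.073 m/s; Re = 3.35×10^4; ε/D = 5.41×10^-4; f = 0.02404
h_f = f(L/D)V²/2g = 14.50 m
Total head H = z + h_f = 17.0 + 14.50 = 31.50 m
P_hyd = ρgQH = 823.0·9.81·0.00509·31.50 = 1.295 kW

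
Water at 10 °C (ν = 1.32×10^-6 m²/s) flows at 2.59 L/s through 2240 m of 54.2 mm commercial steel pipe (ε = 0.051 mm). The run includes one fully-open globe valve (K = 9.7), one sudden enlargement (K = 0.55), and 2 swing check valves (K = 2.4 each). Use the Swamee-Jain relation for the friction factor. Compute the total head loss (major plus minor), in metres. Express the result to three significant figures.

V = 4Q/(πD²) = 1.123 m/s; V²/2g = 0.06423 m
Re = 4.61×10^4, ε/D = 9.41×10^-4 → f = 0.02429 (Swamee-Jain)
Major: h_f = f(L/D)·V²/2g = 0.02429·41328·0.06423 = 64.46 m
Minor: ΣK = 15.0; h_m = ΣK·V²/2g = 0.9666 m
Total H_L = 64.46 + 0.9666 = 65.43 m

H_L ≈ 65.4 m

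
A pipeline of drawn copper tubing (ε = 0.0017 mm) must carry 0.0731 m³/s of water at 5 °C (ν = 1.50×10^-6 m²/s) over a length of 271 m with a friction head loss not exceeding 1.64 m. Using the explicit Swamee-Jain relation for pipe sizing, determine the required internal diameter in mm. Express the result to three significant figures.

Swamee-Jain (Type III): D = 0.66·[ε^1.25·(LQ²/(gh_f))^4.75 + ν·Q^9.4·(L/(gh_f))^5.2]^0.04
LQ²/(gh_f) = 0.09001; L/(gh_f) = 16.84
Term 1 = ε^1.25·(…)^4.75 = 6.62×10^-13; Term 2 = ν·Q^9.4·(…)^5.2 = 7.49×10^-11
D = 0.66·(6.62×10^-13 + 7.49×10^-11)^0.04 = 0.2598 m = 260 mm
Check: V = 1.38 m/s, Re = 2.39×10^5, f = 0.01508, h_f = 1.52 m ≈ 1.64 m ✓

D ≈ 260 mm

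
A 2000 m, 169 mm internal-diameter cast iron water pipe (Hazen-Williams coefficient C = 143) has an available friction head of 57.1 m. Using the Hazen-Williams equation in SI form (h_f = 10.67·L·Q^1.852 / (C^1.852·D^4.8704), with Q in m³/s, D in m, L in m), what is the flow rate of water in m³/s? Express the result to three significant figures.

Q ≈ 0.0544 m³/s

Rearranging: Q = [h_f·C^1.852·D^4.8704 / (10.67·L)]^(1/1.852)
Q = [57.1·143^1.852·0.169^4.8704 / (10.67·2000)]^0.540 = 0.05442 m³/s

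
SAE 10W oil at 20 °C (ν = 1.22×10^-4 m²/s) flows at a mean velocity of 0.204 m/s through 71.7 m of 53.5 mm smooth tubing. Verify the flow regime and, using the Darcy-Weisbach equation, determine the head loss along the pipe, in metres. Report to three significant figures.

Re = VD/ν = 0.204·0.05350/1.22×10^-4 = 89.5 → laminar (Re < 2300)
f = 64/Re = 0.7154
h_f = f(L/D)V²/(2g) = 0.7154·(71.7/0.05350)·0.204²/(2·9.81) = 2.034 m

h_f ≈ 2.03 m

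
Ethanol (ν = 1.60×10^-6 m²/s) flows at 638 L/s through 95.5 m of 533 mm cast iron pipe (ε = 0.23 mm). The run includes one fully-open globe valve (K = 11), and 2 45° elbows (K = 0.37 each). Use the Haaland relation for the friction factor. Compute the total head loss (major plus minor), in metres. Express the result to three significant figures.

V = 4Q/(πD²) = 2.859 m/s; V²/2g = 0.4167 m
Re = 9.53×10^5, ε/D = 4.32×10^-4 → f = 0.01671 (Haaland)
Major: h_f = f(L/D)·V²/2g = 0.01671·179.2·0.4167 = 1.247 m
Minor: ΣK = 11.7; h_m = ΣK·V²/2g = 4.892 m
Total H_L = 1.247 + 4.892 = 6.140 m

H_L ≈ 6.14 m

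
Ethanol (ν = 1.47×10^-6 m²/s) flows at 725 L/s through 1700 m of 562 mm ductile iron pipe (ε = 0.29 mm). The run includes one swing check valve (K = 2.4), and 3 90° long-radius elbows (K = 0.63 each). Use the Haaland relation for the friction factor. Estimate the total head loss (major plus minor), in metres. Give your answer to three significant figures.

V = 4Q/(πD²) = 2.923 m/s; V²/2g = 0.4354 m
Re = 1.12×10^6, ε/D = 5.16×10^-4 → f = 0.01724 (Haaland)
Major: h_f = f(L/D)·V²/2g = 0.01724·3025·0.4354 = 22.70 m
Minor: ΣK = 4.29; h_m = ΣK·V²/2g = 1.868 m
Total H_L = 22.70 + 1.868 = 24.57 m

H_L ≈ 24.6 m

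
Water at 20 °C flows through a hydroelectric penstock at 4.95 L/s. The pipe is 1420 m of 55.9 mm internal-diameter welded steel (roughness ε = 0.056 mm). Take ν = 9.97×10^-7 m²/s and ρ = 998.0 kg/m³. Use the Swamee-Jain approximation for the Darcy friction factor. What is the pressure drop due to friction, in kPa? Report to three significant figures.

V = 4Q/(πD²) = 4·0.00495/(π·0.0559²) = 2.017 m/s
Re = VD/ν = 2.017·0.0559/9.97×10^-7 = 1.13×10^5 → turbulent
ε/D = 0.056/55.9 = 0.00100
Swamee-Jain: f = 0.02210
h_f = f(L/D)V²/(2g) = 0.02210·(1420/0.0559)·2.017²/(2·9.81) = 116.4 m
Δp = ρg·h_f = 998.0·9.81·116.4 = 1140 kPa

Δp ≈ 1140 kPa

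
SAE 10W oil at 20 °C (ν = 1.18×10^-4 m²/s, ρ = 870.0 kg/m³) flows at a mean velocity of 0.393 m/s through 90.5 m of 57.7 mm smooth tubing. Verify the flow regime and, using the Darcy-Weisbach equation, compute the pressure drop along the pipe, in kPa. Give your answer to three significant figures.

Δp ≈ 35.1 kPa

Re = VD/ν = 0.393·0.05770/1.18×10^-4 = 192 → laminar (Re < 2300)
f = 64/Re = 0.3330
h_f = f(L/D)V²/(2g) = 0.3330·(90.5/0.05770)·0.393²/(2·9.81) = 4.112 m
Δp = ρg·h_f = 870.0·9.81·4.112 = 35.09 kPa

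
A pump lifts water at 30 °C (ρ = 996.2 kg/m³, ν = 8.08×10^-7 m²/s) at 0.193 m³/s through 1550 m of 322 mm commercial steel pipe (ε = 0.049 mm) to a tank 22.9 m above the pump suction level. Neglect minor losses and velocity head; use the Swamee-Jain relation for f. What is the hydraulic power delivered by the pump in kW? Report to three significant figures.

V = 4Q/(πD²) = 2.370 m/s; Re = 9.44×10^5; ε/D = 1.52×10^-4; f = 0.01427
h_f = f(L/D)V²/2g = 19.66 m
Total head H = z + h_f = 22.9 + 19.66 = 42.56 m
P_hyd = ρgQH = 996.2·9.81·0.193·42.56 = 80.28 kW

P_hyd ≈ 80.3 kW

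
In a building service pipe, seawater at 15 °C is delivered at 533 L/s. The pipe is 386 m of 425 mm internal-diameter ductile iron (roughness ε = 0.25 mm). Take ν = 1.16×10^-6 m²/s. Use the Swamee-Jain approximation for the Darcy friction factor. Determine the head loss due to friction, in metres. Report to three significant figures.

V = 4Q/(πD²) = 4·0.533/(π·0.425²) = 3.757 m/s
Re = VD/ν = 3.757·0.425/1.16×10^-6 = 1.38×10^6 → turbulent
ε/D = 0.25/425 = 5.88×10^-4
Swamee-Jain: f = 0.01774
h_f = f(L/D)V²/(2g) = 0.01774·(386/0.425)·3.757²/(2·9.81) = 11.59 m

h_f ≈ 11.6 m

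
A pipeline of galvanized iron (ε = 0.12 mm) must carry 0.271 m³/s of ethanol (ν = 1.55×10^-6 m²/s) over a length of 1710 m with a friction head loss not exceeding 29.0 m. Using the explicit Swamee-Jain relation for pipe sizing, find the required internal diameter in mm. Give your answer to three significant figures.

D ≈ 364 mm

Swamee-Jain (Type III): D = 0.66·[ε^1.25·(LQ²/(gh_f))^4.75 + ν·Q^9.4·(L/(gh_f))^5.2]^0.04
LQ²/(gh_f) = 0.4414; L/(gh_f) = 6.011
Term 1 = ε^1.25·(…)^4.75 = 2.58×10^-7; Term 2 = ν·Q^9.4·(…)^5.2 = 8.14×10^-8
D = 0.66·(2.58×10^-7 + 8.14×10^-8)^0.04 = 0.3637 m = 364 mm
Check: V = 2.61 m/s, Re = 6.12×10^5, f = 0.01640, h_f = 26.7 m ≈ 29.0 m ✓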